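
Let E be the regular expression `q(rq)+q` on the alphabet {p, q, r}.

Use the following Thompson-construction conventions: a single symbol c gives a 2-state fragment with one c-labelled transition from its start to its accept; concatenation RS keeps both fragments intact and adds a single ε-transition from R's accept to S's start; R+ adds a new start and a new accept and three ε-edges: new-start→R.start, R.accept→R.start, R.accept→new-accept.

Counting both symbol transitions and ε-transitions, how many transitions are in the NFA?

Per subexpression:
Each of the 4 symbol leaves contributes 1 transition (1 symbol, 0 ε).
  rq = 3 transitions (2 symbol, 1 ε)
  (rq)+ = 6 transitions (2 symbol, 4 ε)
  q(rq)+q = 10 transitions (4 symbol, 6 ε)

10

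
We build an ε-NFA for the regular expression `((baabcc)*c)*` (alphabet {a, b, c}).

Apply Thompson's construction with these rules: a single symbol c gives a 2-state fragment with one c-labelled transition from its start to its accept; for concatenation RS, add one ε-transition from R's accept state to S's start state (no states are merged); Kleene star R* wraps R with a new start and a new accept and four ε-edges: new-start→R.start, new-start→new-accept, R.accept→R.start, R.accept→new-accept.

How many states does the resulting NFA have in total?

Recursing over subexpressions:
Each of the 7 symbol leaves contributes a 2-state fragment.
  baabcc : 12 states
  (baabcc)* : 14 states
  (baabcc)*c : 16 states
  ((baabcc)*c)* : 18 states

18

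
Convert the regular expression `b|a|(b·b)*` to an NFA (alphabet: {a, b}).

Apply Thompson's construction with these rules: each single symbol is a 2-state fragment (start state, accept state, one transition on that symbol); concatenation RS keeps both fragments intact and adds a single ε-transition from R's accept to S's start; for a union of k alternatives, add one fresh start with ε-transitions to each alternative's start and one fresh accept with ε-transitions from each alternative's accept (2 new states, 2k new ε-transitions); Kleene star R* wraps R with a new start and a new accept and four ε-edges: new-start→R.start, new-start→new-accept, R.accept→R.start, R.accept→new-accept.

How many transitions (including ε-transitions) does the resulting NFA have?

Recursing over subexpressions:
Each of the 4 symbol leaves contributes 1 transition (1 symbol, 0 ε).
  b·b = 3 transitions (2 symbol, 1 ε)
  (b·b)* = 7 transitions (2 symbol, 5 ε)
  b|a|(b·b)* = 15 transitions (4 symbol, 11 ε)

15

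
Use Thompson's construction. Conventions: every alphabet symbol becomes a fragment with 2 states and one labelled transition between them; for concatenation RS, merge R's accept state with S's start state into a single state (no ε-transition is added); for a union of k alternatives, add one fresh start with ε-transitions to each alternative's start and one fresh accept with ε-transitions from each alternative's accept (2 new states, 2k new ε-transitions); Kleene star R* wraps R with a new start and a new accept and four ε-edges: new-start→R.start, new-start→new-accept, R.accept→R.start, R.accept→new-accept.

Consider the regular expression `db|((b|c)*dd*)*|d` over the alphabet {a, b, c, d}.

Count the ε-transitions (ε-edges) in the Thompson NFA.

Recursing over subexpressions:
Each of the 7 symbol leaves contributes 0 ε-transitions.
  db — 0 ε-transitions
  b|c — 4 ε-transitions
  (b|c)* — 8 ε-transitions
  d* — 4 ε-transitions
  (b|c)*dd* — 12 ε-transitions
  ((b|c)*dd*)* — 16 ε-transitions
  db|((b|c)*dd*)*|d — 22 ε-transitions

22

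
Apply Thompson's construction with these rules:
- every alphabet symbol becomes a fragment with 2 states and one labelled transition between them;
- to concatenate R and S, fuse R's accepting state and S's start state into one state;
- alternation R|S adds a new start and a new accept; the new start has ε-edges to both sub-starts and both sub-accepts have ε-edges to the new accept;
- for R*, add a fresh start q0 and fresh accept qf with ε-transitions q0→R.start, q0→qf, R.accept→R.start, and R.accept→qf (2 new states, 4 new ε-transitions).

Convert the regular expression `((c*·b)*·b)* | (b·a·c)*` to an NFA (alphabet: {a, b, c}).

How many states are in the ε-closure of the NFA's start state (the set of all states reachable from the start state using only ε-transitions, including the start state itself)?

12

Compute the ε-closure size of each fragment's start state recursively; a symbol fragment's start has no outgoing ε-edge, so its closure is just itself (size 1).
  c* → C = 1 (new start) + 1 (body) + 1 (new accept) = 3
  c*·b → C = 3 + (1−1) = 3 (closure spills across the concat boundary because the left factor accepts ε)
  (c*·b)* → the star's fresh start ε-reaches both the body's start and the fresh accept: C = 2 + 3 = 5
  (c*·b)*·b → the left operand accepts ε, so the closure extends into the next operand (the shared merged state is already counted); C = 5 + (1−1) = 5
  ((c*·b)*·b)* → the star's fresh start ε-reaches both the body's start and the fresh accept: C = 2 + 5 = 7
  b·a·c → same as the first factor's closure: C = 1
  (b·a·c)* → new start has ε-edges to the inner start and to the new accept, so C = 2 + 1 = 3
  ((c*·b)*·b)* | (b·a·c)* → new start ε-reaches every alternative's start; at least one alternative accepts ε, so the union's new accept is reached too: C = 1 + 7 + 3 + 1 = 12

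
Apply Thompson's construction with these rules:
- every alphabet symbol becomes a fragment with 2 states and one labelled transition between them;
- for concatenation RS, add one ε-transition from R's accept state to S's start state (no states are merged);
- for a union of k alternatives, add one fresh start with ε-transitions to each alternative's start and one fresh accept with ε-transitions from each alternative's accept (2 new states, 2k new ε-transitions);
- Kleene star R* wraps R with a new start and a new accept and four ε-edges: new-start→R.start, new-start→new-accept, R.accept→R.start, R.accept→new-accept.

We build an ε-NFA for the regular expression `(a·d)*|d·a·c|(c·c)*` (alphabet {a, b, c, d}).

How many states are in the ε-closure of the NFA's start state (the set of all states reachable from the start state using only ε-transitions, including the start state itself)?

Compute the ε-closure size of each fragment's start state recursively; a symbol fragment's start has no outgoing ε-edge, so its closure is just itself (size 1).
  a·d : |ε-closure| equals the left operand's closure size = 1 (its accept is not ε-reachable, so the closure stops there)
  (a·d)* : |ε-closure| = 1 (new start) + 1 (body) + 1 (new accept) = 3
  d·a·c : |ε-closure| equals the left operand's closure size = 1 (its accept is not ε-reachable, so the closure stops there)
  c·c : same as the first factor's closure: |ε-closure| = 1
  (c·c)* : new start has ε-edges to the inner start and to the new accept, so |ε-closure| = 2 + 1 = 3
  (a·d)*|d·a·c|(c·c)* : new start ε-reaches every alternative's start; at least one alternative accepts ε, so the union's new accept is reached too: |ε-closure| = 1 + 3 + 1 + 3 + 1 = 9

9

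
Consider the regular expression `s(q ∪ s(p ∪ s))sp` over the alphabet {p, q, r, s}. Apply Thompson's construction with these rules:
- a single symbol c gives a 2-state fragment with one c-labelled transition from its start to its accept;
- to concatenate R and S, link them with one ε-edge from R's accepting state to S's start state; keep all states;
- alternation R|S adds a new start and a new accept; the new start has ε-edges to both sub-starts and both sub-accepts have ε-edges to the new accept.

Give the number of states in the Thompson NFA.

Recursing over subexpressions:
Each of the 7 symbol leaves contributes a 2-state fragment.
  p ∪ s — 6 states
  s(p ∪ s) — 8 states
  q ∪ s(p ∪ s) — 12 states
  s(q ∪ s(p ∪ s))sp — 18 states

18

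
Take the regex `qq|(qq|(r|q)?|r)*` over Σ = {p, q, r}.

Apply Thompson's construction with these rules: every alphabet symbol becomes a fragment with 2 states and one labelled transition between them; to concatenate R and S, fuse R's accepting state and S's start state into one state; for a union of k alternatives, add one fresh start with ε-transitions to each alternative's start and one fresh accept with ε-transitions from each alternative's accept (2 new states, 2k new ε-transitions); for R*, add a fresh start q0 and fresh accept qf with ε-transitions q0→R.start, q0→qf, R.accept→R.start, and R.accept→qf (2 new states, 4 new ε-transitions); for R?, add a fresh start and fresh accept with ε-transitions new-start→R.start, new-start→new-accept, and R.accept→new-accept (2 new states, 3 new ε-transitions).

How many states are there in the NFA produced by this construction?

Recursing over subexpressions:
Each of the 7 symbol leaves contributes a 2-state fragment.
  qq — 3 states
  qq — 3 states
  r|q — 6 states
  (r|q)? — 8 states
  qq|(r|q)?|r — 15 states
  (qq|(r|q)?|r)* — 17 states
  qq|(qq|(r|q)?|r)* — 22 states

22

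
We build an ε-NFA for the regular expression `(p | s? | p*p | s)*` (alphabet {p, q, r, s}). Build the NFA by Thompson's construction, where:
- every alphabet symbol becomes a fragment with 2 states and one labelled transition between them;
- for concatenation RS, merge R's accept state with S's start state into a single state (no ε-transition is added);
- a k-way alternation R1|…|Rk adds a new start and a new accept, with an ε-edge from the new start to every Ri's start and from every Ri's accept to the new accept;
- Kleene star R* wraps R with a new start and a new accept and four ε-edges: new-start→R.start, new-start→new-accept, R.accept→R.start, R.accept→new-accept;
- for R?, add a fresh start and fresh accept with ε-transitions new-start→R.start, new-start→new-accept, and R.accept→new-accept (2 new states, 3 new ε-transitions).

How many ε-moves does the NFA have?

19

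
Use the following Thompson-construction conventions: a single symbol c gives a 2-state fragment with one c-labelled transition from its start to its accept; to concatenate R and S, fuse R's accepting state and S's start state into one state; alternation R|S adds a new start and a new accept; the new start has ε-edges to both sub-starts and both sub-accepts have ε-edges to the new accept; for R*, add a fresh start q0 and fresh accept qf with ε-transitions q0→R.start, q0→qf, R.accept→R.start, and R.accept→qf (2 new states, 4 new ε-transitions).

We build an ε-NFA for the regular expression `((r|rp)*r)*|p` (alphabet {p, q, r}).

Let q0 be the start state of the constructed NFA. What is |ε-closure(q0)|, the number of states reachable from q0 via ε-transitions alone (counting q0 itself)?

Compute the ε-closure size of each fragment's start state recursively; a symbol fragment's start has no outgoing ε-edge, so its closure is just itself (size 1).
  rp : |closure| equals the left operand's closure size = 1 (its accept is not ε-reachable, so the closure stops there)
  r|rp : new start ε-reaches every alternative's start; none of them accept ε, so the new accept is not reached: |closure| = 1 + 1 + 1 = 3
  (r|rp)* : |closure| = 1 (new start) + 3 (body) + 1 (new accept) = 5
  (r|rp)*r : the left operand accepts ε, so the closure extends into the next operand (the shared merged state is already counted); |closure| = 5 + (1−1) = 5
  ((r|rp)*r)* : new start has ε-edges to the inner start and to the new accept, so |closure| = 2 + 5 = 7
  ((r|rp)*r)*|p : new start ε-reaches every alternative's start; at least one alternative accepts ε, so the union's new accept is reached too: |closure| = 1 + 7 + 1 + 1 = 10

10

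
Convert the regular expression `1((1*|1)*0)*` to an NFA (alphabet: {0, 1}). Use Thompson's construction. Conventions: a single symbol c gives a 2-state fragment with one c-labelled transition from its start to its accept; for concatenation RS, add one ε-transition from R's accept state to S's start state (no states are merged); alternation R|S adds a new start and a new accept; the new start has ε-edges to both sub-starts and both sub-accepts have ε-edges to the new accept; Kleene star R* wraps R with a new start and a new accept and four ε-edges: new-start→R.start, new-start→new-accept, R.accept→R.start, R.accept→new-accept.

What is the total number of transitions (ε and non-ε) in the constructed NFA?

22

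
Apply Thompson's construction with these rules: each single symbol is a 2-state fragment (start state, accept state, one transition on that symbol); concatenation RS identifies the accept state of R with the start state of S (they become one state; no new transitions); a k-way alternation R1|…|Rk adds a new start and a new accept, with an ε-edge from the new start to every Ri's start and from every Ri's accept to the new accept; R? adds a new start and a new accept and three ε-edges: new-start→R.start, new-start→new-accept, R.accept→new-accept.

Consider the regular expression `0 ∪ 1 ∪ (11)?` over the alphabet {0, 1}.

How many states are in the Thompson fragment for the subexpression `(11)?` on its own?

5

Fragment for `(11)?`:
Each of the 2 symbol leaves contributes a 2-state fragment.
  11 = 3 states
  (11)? = 5 states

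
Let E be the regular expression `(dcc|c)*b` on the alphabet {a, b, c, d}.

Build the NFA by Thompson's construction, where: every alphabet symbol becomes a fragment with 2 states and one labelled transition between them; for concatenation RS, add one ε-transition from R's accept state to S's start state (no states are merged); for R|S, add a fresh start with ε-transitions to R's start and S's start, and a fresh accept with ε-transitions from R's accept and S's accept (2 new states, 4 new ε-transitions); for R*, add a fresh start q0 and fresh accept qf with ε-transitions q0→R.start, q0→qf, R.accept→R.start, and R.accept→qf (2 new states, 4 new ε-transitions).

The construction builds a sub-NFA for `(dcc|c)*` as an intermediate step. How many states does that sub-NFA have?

Fragment for `(dcc|c)*`:
Each of the 4 symbol leaves contributes a 2-state fragment.
  dcc — 6 states
  dcc|c — 10 states
  (dcc|c)* — 12 states

12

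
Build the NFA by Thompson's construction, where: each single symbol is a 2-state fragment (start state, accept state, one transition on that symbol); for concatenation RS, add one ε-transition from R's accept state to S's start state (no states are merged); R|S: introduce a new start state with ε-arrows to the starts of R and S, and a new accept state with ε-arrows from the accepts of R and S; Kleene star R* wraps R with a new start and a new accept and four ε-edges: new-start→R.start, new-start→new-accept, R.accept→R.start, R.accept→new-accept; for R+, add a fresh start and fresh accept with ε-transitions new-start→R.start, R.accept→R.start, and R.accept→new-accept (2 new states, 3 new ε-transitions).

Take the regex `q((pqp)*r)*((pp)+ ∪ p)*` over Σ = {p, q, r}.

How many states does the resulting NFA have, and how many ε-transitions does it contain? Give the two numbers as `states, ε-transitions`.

26, 25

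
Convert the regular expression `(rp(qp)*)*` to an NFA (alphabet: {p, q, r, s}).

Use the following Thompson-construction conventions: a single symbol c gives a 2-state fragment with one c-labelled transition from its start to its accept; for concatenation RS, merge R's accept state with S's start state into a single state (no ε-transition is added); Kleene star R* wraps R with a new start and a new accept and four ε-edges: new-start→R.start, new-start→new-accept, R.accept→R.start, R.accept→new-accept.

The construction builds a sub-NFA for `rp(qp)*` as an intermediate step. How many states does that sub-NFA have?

7

Fragment for `rp(qp)*`:
Each of the 4 symbol leaves contributes a 2-state fragment.
  qp → 3 states
  (qp)* → 5 states
  rp(qp)* → 7 states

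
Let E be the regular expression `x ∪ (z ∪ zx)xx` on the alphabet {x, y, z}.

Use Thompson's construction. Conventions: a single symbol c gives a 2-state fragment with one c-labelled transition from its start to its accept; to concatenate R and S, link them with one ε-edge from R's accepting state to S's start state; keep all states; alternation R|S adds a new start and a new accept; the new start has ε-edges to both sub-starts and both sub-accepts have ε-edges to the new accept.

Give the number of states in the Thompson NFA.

Per subexpression:
Each of the 6 symbol leaves contributes a 2-state fragment.
  zx — 4 states
  z ∪ zx — 8 states
  (z ∪ zx)xx — 12 states
  x ∪ (z ∪ zx)xx — 16 states

16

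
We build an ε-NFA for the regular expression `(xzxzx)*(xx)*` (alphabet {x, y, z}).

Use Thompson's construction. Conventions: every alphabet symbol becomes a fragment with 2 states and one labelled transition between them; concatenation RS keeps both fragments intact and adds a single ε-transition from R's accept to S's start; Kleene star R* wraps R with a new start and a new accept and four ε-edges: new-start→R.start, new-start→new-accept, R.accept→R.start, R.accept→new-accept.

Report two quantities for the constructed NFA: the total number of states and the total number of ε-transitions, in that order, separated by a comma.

Per subexpression:
Each of the 7 symbol leaves contributes 2 states and 0 ε-transitions.
  xzxzx → 10 states, 4 ε-transitions
  (xzxzx)* → 12 states, 8 ε-transitions
  xx → 4 states, 1 ε-transition
  (xx)* → 6 states, 5 ε-transitions
  (xzxzx)*(xx)* → 18 states, 14 ε-transitions

18, 14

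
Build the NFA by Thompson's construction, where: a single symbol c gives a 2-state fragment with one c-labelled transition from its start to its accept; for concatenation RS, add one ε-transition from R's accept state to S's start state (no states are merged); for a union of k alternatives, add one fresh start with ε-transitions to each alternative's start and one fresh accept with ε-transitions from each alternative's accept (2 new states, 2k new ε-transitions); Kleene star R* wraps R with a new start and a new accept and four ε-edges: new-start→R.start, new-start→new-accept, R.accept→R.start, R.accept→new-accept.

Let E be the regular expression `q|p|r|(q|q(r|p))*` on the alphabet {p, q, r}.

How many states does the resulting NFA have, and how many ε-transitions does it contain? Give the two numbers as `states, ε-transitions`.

22, 21

Per subexpression:
Each of the 7 symbol leaves contributes 2 states and 0 ε-transitions.
  r|p : 6 states, 4 ε-transitions
  q(r|p) : 8 states, 5 ε-transitions
  q|q(r|p) : 12 states, 9 ε-transitions
  (q|q(r|p))* : 14 states, 13 ε-transitions
  q|p|r|(q|q(r|p))* : 22 states, 21 ε-transitions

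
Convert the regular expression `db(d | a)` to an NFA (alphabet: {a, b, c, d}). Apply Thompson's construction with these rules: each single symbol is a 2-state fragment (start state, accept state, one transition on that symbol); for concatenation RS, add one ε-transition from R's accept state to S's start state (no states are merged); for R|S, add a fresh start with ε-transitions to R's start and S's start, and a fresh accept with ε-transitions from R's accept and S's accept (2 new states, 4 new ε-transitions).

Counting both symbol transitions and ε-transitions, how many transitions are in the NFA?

10

Per subexpression:
Each of the 4 symbol leaves contributes 1 transition (1 symbol, 0 ε).
  d | a = 6 transitions (2 symbol, 4 ε)
  db(d | a) = 10 transitions (4 symbol, 6 ε)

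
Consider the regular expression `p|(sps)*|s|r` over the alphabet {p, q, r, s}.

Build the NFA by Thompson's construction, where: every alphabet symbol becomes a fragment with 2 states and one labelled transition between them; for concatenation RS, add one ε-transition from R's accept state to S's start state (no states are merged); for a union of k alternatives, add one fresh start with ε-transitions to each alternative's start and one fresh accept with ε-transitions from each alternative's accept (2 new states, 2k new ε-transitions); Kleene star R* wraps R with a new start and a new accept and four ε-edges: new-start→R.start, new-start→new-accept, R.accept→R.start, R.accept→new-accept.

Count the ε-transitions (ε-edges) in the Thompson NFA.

Building bottom-up:
Each of the 6 symbol leaves contributes 0 ε-transitions.
  sps — 2 ε-transitions
  (sps)* — 6 ε-transitions
  p|(sps)*|s|r — 14 ε-transitions

14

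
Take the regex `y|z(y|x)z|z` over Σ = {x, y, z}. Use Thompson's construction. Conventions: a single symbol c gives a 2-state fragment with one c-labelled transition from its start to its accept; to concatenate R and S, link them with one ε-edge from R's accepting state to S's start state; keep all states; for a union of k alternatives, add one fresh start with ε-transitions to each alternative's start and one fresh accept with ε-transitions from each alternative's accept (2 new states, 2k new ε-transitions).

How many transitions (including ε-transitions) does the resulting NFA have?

18

Building bottom-up:
Each of the 6 symbol leaves contributes 1 transition (1 symbol, 0 ε).
  y|x — 6 transitions (2 symbol, 4 ε)
  z(y|x)z — 10 transitions (4 symbol, 6 ε)
  y|z(y|x)z|z — 18 transitions (6 symbol, 12 ε)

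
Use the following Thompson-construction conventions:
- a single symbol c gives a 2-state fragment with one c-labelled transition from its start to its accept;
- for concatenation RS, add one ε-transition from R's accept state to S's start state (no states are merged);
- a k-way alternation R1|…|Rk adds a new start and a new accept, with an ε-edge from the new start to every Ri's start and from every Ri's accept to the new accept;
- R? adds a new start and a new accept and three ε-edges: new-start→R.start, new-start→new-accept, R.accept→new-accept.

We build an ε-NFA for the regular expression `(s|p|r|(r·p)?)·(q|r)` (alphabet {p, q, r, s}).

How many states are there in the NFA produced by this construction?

20

Recursing over subexpressions:
Each of the 7 symbol leaves contributes a 2-state fragment.
  r·p : 4 states
  (r·p)? : 6 states
  s|p|r|(r·p)? : 14 states
  q|r : 6 states
  (s|p|r|(r·p)?)·(q|r) : 20 states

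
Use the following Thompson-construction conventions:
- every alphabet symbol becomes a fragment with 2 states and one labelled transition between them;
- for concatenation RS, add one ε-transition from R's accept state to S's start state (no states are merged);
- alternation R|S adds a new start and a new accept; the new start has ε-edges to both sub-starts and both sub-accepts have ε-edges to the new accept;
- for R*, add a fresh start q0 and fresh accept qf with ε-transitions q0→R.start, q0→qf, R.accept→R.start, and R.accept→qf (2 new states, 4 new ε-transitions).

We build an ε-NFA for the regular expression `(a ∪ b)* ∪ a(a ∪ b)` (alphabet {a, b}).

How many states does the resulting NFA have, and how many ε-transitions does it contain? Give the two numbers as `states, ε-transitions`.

Bottom-up over the parse tree:
Each of the 5 symbol leaves contributes 2 states and 0 ε-transitions.
  a ∪ b — 6 states, 4 ε-transitions
  (a ∪ b)* — 8 states, 8 ε-transitions
  a ∪ b — 6 states, 4 ε-transitions
  a(a ∪ b) — 8 states, 5 ε-transitions
  (a ∪ b)* ∪ a(a ∪ b) — 18 states, 17 ε-transitions

18, 17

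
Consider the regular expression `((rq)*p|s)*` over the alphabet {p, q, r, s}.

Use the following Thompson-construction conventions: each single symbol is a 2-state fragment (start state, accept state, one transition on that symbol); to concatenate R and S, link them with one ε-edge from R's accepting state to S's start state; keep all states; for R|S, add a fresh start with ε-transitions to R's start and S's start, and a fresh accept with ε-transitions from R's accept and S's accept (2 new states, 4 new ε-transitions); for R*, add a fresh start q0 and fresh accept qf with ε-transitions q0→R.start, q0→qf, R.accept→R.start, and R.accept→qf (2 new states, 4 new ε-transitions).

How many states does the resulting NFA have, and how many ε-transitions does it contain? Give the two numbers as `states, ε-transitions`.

Per subexpression:
Each of the 4 symbol leaves contributes 2 states and 0 ε-transitions.
  rq : 4 states, 1 ε-transition
  (rq)* : 6 states, 5 ε-transitions
  (rq)*p : 8 states, 6 ε-transitions
  (rq)*p|s : 12 states, 10 ε-transitions
  ((rq)*p|s)* : 14 states, 14 ε-transitions

14, 14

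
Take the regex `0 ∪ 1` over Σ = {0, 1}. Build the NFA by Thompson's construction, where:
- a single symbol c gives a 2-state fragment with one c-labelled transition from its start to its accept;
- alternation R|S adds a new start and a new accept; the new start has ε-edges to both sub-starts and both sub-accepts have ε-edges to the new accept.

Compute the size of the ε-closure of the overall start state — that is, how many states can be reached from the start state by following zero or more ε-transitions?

Let C(F) = |ε-closure(F.start)| within fragment F, and note whether F accepts ε. Symbol fragments have C = 1 and do not accept ε. Then:
  0 ∪ 1 → |ε-closure| = 1 + 1 + 1 = 3 (the new accept is not ε-reachable since no branch accepts ε)

3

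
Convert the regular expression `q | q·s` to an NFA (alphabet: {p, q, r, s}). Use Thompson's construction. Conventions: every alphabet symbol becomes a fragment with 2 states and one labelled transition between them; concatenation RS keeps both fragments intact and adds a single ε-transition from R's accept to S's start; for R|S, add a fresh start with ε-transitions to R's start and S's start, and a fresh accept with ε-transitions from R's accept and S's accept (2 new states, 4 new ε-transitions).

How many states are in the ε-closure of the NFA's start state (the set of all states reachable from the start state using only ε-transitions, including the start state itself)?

Let C(F) = |ε-closure(F.start)| within fragment F, and note whether F accepts ε. Symbol fragments have C = 1 and do not accept ε. Then:
  q·s — same as the first factor's closure: C = 1
  q | q·s — C = 1 + 1 + 1 = 3 (the new accept is not ε-reachable since no branch accepts ε)

3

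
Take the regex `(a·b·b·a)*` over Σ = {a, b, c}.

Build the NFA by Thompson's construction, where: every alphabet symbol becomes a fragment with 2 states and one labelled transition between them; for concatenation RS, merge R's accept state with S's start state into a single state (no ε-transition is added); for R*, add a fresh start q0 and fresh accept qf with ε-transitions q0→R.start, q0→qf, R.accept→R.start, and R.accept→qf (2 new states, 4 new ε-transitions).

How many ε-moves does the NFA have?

4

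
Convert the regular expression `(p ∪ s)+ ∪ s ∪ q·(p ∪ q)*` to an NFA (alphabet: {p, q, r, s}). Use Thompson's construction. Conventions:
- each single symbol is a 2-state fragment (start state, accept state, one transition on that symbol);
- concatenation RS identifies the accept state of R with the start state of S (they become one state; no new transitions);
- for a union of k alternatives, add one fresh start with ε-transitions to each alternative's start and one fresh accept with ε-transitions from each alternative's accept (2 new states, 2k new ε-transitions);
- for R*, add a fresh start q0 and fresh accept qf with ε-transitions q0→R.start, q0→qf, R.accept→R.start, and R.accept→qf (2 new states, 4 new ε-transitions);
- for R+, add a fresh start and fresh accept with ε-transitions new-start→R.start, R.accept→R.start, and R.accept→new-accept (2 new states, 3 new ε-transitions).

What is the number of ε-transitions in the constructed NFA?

Building bottom-up:
Each of the 6 symbol leaves contributes 0 ε-transitions.
  p ∪ s = 4 ε-transitions
  (p ∪ s)+ = 7 ε-transitions
  p ∪ q = 4 ε-transitions
  (p ∪ q)* = 8 ε-transitions
  q·(p ∪ q)* = 8 ε-transitions
  (p ∪ s)+ ∪ s ∪ q·(p ∪ q)* = 21 ε-transitions

21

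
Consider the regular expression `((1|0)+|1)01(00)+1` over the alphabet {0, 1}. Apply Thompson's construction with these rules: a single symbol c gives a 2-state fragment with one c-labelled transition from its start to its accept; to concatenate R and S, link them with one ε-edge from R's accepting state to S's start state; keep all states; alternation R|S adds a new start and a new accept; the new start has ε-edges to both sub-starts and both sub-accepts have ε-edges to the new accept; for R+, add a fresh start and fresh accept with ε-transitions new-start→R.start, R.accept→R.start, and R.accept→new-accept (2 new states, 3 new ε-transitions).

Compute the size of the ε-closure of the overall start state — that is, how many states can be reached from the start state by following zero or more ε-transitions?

Compute the ε-closure size of each fragment's start state recursively; a symbol fragment's start has no outgoing ε-edge, so its closure is just itself (size 1).
  1|0 : new start ε-reaches every alternative's start; none of them accept ε, so the new accept is not reached: |closure| = 1 + 1 + 1 = 3
  (1|0)+ : new start ε-reaches only the body's start; the new accept needs a symbol first: |closure| = 1 + 3 = 4
  (1|0)+|1 : |closure| = 1 + 4 + 1 = 6 (the new accept is not ε-reachable since no branch accepts ε)
  00 : |closure| equals the left operand's closure size = 1 (its accept is not ε-reachable, so the closure stops there)
  (00)+ : new start ε-reaches only the body's start; the new accept needs a symbol first: |closure| = 1 + 1 = 2
  ((1|0)+|1)01(00)+1 : |closure| equals the left operand's closure size = 6 (its accept is not ε-reachable, so the closure stops there)

6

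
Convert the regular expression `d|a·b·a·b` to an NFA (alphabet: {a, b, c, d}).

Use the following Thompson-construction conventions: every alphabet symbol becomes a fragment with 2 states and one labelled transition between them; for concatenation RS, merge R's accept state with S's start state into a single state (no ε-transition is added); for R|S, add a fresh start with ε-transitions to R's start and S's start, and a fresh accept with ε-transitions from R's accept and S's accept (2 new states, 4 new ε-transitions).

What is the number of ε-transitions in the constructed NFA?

4

Recursing over subexpressions:
Each of the 5 symbol leaves contributes 0 ε-transitions.
  a·b·a·b : 0 ε-transitions
  d|a·b·a·b : 4 ε-transitions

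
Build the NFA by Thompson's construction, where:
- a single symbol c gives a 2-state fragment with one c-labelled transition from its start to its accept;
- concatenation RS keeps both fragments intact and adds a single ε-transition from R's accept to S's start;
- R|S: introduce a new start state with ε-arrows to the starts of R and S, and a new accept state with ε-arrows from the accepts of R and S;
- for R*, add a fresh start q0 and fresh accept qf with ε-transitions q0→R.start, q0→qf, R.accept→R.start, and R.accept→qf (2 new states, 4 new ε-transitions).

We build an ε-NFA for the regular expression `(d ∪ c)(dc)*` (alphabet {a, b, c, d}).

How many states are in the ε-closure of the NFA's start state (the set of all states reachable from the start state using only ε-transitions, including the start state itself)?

Work bottom-up. For each fragment F, track |ε-closure(F.start)| and whether F's accept lies in that closure (i.e. whether F accepts ε). A single-symbol fragment has closure size 1 and does not accept ε.
  d ∪ c : |closure| = 1 + 1 + 1 = 3 (the new accept is not ε-reachable since no branch accepts ε)
  dc : |closure| equals the left operand's closure size = 1 (its accept is not ε-reachable, so the closure stops there)
  (dc)* : |closure| = 1 (new start) + 1 (body) + 1 (new accept) = 3
  (d ∪ c)(dc)* : same as the first factor's closure: |closure| = 3

3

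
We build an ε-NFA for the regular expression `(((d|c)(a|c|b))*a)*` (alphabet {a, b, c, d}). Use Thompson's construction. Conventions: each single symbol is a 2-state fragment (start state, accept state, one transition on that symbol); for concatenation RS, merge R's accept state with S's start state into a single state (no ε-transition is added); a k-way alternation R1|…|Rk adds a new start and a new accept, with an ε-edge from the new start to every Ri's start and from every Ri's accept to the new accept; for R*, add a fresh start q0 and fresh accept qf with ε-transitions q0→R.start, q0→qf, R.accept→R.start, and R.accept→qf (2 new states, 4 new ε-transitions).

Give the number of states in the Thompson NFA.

18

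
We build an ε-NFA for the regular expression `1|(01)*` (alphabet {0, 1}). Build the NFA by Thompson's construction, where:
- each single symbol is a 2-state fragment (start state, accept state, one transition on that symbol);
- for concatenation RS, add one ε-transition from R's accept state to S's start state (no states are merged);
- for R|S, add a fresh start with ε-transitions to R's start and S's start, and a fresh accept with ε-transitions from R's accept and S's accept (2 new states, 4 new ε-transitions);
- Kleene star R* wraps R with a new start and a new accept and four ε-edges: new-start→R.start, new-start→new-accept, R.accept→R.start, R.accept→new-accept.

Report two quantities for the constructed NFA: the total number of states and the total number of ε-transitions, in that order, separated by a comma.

10, 9

Per subexpression:
Each of the 3 symbol leaves contributes 2 states and 0 ε-transitions.
  01 → 4 states, 1 ε-transition
  (01)* → 6 states, 5 ε-transitions
  1|(01)* → 10 states, 9 ε-transitions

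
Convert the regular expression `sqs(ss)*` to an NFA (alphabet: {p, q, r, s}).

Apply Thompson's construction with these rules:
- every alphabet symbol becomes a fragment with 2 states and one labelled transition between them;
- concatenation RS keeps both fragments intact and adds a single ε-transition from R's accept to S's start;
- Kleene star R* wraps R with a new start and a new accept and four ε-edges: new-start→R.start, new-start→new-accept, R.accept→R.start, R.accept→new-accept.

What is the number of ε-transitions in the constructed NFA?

8

Recursing over subexpressions:
Each of the 5 symbol leaves contributes 0 ε-transitions.
  ss : 1 ε-transition
  (ss)* : 5 ε-transitions
  sqs(ss)* : 8 ε-transitions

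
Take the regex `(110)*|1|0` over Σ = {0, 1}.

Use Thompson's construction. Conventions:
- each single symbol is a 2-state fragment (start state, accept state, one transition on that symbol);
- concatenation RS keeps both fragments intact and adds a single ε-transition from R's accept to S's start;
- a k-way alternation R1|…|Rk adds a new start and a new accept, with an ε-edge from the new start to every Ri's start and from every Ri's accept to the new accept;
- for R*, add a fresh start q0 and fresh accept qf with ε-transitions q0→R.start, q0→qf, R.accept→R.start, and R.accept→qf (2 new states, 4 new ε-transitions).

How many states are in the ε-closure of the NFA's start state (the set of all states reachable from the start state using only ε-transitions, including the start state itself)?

Compute the ε-closure size of each fragment's start state recursively; a symbol fragment's start has no outgoing ε-edge, so its closure is just itself (size 1).
  110 : same as the first factor's closure: C = 1
  (110)* : new start has ε-edges to the inner start and to the new accept, so C = 2 + 1 = 3
  (110)*|1|0 : C = 1 (new start) + (3 + 1 + 1) + 1 (new accept, since some branch ε-reaches its own accept) = 7

7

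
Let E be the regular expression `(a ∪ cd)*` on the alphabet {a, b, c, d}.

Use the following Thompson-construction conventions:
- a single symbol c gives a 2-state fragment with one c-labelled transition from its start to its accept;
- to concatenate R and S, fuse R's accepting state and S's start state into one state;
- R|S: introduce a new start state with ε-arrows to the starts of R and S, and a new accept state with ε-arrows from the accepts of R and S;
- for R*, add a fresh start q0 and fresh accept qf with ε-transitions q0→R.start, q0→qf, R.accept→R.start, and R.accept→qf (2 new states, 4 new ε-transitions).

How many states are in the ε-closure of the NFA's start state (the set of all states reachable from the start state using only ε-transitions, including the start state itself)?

5

Let C(F) = |ε-closure(F.start)| within fragment F, and note whether F accepts ε. Symbol fragments have C = 1 and do not accept ε. Then:
  cd : same as the first factor's closure: |closure| = 1
  a ∪ cd : |closure| = 1 + 1 + 1 = 3 (the new accept is not ε-reachable since no branch accepts ε)
  (a ∪ cd)* : new start has ε-edges to the inner start and to the new accept, so |closure| = 2 + 3 = 5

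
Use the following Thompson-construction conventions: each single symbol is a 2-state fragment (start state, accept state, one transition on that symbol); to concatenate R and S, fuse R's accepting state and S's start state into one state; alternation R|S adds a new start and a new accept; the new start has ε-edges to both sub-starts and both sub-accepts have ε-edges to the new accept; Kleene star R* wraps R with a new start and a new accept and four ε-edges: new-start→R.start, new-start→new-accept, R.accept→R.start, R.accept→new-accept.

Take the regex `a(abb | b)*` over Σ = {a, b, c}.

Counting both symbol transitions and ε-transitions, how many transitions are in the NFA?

Bottom-up over the parse tree:
Each of the 5 symbol leaves contributes 1 transition (1 symbol, 0 ε).
  abb → 3 transitions (3 symbol, 0 ε)
  abb | b → 8 transitions (4 symbol, 4 ε)
  (abb | b)* → 12 transitions (4 symbol, 8 ε)
  a(abb | b)* → 13 transitions (5 symbol, 8 ε)

13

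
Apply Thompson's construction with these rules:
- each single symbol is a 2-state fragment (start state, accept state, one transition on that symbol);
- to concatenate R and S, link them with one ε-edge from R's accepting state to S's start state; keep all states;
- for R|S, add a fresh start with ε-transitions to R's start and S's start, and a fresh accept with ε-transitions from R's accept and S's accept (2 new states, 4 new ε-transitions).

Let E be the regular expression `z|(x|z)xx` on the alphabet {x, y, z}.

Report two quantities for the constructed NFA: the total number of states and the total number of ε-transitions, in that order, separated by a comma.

Building bottom-up:
Each of the 5 symbol leaves contributes 2 states and 0 ε-transitions.
  x|z — 6 states, 4 ε-transitions
  (x|z)xx — 10 states, 6 ε-transitions
  z|(x|z)xx — 14 states, 10 ε-transitions

14, 10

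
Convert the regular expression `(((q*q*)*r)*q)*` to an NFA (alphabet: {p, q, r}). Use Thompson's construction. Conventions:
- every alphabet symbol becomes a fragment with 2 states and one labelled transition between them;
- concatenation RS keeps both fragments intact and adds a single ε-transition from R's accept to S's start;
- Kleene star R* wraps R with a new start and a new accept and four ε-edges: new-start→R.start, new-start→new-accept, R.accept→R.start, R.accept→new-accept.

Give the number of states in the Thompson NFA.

18

Recursing over subexpressions:
Each of the 4 symbol leaves contributes a 2-state fragment.
  q* — 4 states
  q* — 4 states
  q*q* — 8 states
  (q*q*)* — 10 states
  (q*q*)*r — 12 states
  ((q*q*)*r)* — 14 states
  ((q*q*)*r)*q — 16 states
  (((q*q*)*r)*q)* — 18 states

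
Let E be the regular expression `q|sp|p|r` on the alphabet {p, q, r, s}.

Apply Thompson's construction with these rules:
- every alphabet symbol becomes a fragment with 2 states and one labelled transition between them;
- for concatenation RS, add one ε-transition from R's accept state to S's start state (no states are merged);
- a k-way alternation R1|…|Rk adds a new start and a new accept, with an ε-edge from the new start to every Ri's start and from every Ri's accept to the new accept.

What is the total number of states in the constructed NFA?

Building bottom-up:
Each of the 5 symbol leaves contributes a 2-state fragment.
  sp = 4 states
  q|sp|p|r = 12 states

12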